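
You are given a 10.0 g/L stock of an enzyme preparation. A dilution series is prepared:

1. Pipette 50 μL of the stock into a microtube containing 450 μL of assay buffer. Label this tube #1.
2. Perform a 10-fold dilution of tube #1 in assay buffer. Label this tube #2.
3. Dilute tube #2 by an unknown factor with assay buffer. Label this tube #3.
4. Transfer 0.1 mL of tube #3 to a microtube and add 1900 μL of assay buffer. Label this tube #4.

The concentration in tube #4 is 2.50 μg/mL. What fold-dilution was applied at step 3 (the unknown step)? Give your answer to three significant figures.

2.00-fold

Step 1: 50 μL + 450 μL = 500 μL total → factor 500/50 = 10
Step 2: 10-fold → factor 10
Step 3: unknown factor x
Step 4: 0.1 mL + 1900 μL = 2 mL total → factor 2/0.1 = 20
Product of known-step factors = 2000
Overall factor = 10.0 g/L / (2.50 μg/mL) = 4000
x = 4000 / 2000 = 2.00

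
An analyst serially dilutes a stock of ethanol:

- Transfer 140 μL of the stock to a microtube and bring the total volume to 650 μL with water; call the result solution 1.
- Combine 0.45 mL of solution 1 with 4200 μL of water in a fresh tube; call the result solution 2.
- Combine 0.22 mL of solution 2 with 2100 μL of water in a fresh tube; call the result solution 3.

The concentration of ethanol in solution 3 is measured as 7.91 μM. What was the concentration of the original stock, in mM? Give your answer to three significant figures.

Step 1: 140 μL brought to 650 μL → factor 650/140 = 4.6429
Step 2: 0.45 mL + 4200 μL = 4.65 mL total → factor 4.65/0.45 = 10.333
Step 3: 0.22 mL + 2100 μL = 2.32 mL total → factor 2.32/0.22 = 10.545
Overall dilution factor = 4.6429 × 10.333 × 10.545 = 505.93
Stock = 7.91 μM × 505.93 = 4002 μM = 4.00 mM

4.00 mM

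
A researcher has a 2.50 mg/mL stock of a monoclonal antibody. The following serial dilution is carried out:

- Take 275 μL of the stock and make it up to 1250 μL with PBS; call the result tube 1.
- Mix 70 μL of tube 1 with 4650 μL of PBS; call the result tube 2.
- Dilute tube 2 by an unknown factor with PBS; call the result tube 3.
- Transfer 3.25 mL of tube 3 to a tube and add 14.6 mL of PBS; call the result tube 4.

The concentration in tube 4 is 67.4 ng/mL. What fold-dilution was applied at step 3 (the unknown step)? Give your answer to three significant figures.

Step 1: 275 μL brought to 1250 μL → factor 1250/275 = 4.5455
Step 2: 70 μL + 4650 μL = 4720 μL total → factor 4720/70 = 67.429
Step 3: unknown factor x
Step 4: 3.25 mL + 14.6 mL = 17.85 mL total → factor 17.85/3.25 = 5.4923
Product of known-step factors = 1683.4
Overall factor = 2.50 mg/mL / (67.4 ng/mL) = 37092
x = 37092 / 1683.4 = 22.0

22.0-fold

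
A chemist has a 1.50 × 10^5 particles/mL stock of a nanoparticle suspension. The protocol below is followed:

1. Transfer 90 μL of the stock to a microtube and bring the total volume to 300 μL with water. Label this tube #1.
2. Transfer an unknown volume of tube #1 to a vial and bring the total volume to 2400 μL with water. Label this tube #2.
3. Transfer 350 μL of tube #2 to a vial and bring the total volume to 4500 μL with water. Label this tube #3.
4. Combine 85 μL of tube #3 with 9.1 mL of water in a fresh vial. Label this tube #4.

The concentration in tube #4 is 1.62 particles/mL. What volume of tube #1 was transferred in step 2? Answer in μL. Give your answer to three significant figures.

120 μL

Step 1: 90 μL brought to 300 μL → factor 300/90 = 3.3333
Step 2: v brought to 2400 μL → factor = 2400 μL/v
Step 3: 350 μL brought to 4500 μL → factor 4500/350 = 12.857
Step 4: 85 μL + 9.1 mL = 9185 μL total → factor 9185/85 = 108.06
Product of known-step factors = 4631.1
Overall factor = 1.50 × 10^5 particles/mL / (1.62 particles/mL) = 92593
Step-2 factor = 92593 / 4631.1 = 19.994
v = 2400 μL / 19.994 = 120 μL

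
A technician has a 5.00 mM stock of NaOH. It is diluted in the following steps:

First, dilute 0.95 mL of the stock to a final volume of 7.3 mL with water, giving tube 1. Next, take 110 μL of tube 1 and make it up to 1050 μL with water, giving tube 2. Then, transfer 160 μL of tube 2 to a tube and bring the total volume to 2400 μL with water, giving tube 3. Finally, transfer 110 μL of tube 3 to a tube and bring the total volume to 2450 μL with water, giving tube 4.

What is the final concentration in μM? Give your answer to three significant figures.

Step 1: 0.95 mL brought to 7.3 mL → factor 7.3/0.95 = 7.6842
Step 2: 110 μL brought to 1050 μL → factor 1050/110 = 9.5455
Step 3: 160 μL brought to 2400 μL → factor 2400/160 = 15
Step 4: 110 μL brought to 2450 μL → factor 2450/110 = 22.273
Overall dilution factor = 7.6842 × 9.5455 × 15 × 22.273 = 24505
Final = 5.00 mM / 24505 = 0.0002040 mM = 0.204 μM

0.204 μM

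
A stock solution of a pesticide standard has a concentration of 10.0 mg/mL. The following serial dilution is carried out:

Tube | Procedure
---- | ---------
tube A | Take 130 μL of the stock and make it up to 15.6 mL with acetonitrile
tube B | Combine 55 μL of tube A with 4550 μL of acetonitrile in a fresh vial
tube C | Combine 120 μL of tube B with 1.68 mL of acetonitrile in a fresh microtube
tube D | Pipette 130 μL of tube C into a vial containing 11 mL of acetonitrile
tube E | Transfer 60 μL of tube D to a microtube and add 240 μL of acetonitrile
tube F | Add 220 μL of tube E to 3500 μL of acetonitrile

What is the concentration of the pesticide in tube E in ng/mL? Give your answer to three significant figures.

0.155 ng/mL

Step 1: 130 μL brought to 15.6 mL → factor 15600/130 = 120
Step 2: 55 μL + 4550 μL = 4605 μL total → factor 4605/55 = 83.727
Step 3: 120 μL + 1.68 mL = 1800 μL total → factor 1800/120 = 15
Step 4: 130 μL + 11 mL = 11130 μL total → factor 11130/130 = 85.615
Step 5: 60 μL + 240 μL = 300 μL total → factor 300/60 = 5
Dilution factor through tube E = 120 × 83.727 × 15 × 85.615 × 5 = 6.4515 × 10^7
[tube E] = 10.0 mg/mL / 6.4515 × 10^7 = 1.550 × 10^-7 mg/mL = 0.155 ng/mL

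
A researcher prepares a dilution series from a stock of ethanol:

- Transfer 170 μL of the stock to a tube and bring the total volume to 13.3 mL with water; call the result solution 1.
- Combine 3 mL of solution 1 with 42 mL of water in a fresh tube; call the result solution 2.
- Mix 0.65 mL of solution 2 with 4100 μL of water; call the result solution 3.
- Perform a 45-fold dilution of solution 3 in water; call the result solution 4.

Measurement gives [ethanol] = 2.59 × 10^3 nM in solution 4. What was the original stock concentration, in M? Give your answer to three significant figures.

Step 1: 170 μL brought to 13.3 mL → factor 13300/170 = 78.235
Step 2: 3 mL + 42 mL = 45 mL total → factor 45/3 = 15
Step 3: 0.65 mL + 4100 μL = 4.75 mL total → factor 4.75/0.65 = 7.3077
Step 4: 45-fold → factor 45
Overall dilution factor = 78.235 × 15 × 7.3077 × 45 = 3.8591 × 10^5
Stock = 2.59 × 10^3 nM × 3.8591 × 10^5 = 9.995 × 10^8 nM = 1.00 M

1.00 M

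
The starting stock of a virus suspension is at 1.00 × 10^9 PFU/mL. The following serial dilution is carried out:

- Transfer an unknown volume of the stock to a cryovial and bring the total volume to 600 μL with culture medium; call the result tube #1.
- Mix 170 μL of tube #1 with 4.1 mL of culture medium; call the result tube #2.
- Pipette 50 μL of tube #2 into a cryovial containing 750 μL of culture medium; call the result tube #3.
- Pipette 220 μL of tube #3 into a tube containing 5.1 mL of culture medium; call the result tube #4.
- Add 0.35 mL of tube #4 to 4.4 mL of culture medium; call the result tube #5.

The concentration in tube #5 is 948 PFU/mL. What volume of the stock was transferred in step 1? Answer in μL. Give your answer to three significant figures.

Step 1: v brought to 600 μL → factor = 600 μL/v
Step 2: 170 μL + 4.1 mL = 4270 μL total → factor 4270/170 = 25.118
Step 3: 50 μL + 750 μL = 800 μL total → factor 800/50 = 16
Step 4: 220 μL + 5.1 mL = 5320 μL total → factor 5320/220 = 24.182
Step 5: 0.35 mL + 4.4 mL = 4.75 mL total → factor 4.75/0.35 = 13.571
Product of known-step factors = 1.3189 × 10^5
Overall factor = 1.00 × 10^9 PFU/mL / (948 PFU/mL) = 1.0549 × 10^6
Step-1 factor = 1.0549 × 10^6 / 1.3189 × 10^5 = 7.9979
v = 600 μL / 7.9979 = 75.0 μL

75.0 μL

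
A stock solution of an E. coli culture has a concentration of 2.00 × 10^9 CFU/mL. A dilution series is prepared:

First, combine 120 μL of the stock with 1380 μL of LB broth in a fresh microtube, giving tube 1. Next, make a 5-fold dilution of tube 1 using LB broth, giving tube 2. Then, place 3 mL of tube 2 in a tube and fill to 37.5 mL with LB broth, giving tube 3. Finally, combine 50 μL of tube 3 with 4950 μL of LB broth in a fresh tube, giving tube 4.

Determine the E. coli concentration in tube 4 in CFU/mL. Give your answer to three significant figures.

Step 1: 120 μL + 1380 μL = 1500 μL total → factor 1500/120 = 12.5
Step 2: 5-fold → factor 5
Step 3: 3 mL brought to 37.5 mL → factor 37.5/3 = 12.5
Step 4: 50 μL + 4950 μL = 5000 μL total → factor 5000/50 = 100
Overall dilution factor = 12.5 × 5 × 12.5 × 100 = 78125
Final = 2.00 × 10^9 CFU/mL / 78125 = 2.56 × 10^4 CFU/mL

2.56 × 10^4 CFU/mL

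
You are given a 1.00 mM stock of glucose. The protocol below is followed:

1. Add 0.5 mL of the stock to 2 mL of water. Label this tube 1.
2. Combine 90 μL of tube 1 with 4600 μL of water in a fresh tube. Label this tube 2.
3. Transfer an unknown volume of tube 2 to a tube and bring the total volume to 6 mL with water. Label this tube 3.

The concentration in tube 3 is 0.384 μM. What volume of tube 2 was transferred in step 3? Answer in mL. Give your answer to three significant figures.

0.600 mL

Step 1: 0.5 mL + 2 mL = 2.5 mL total → factor 2.5/0.5 = 5
Step 2: 90 μL + 4600 μL = 4690 μL total → factor 4690/90 = 52.111
Step 3: v brought to 6 mL → factor = 6 mL/v
Product of known-step factors = 260.56
Overall factor = 1.00 mM / (0.384 μM) = 2604.2
Step-3 factor = 2604.2 / 260.56 = 9.9947
v = 6 mL / 9.9947 = 0.600 mL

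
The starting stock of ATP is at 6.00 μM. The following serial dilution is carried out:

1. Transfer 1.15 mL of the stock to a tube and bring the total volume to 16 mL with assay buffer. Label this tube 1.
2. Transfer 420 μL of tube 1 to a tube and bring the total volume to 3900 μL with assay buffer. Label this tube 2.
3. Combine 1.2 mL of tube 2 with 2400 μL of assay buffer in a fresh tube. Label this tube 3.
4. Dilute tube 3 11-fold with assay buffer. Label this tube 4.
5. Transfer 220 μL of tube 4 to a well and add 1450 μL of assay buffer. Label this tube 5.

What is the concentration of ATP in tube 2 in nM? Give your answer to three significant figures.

46.4 nM

Step 1: 1.15 mL brought to 16 mL → factor 16/1.15 = 13.913
Step 2: 420 μL brought to 3900 μL → factor 3900/420 = 9.2857
Dilution factor through tube 2 = 13.913 × 9.2857 = 129.19
[tube 2] = 6.00 μM / 129.19 = 0.04644 μM = 46.4 nM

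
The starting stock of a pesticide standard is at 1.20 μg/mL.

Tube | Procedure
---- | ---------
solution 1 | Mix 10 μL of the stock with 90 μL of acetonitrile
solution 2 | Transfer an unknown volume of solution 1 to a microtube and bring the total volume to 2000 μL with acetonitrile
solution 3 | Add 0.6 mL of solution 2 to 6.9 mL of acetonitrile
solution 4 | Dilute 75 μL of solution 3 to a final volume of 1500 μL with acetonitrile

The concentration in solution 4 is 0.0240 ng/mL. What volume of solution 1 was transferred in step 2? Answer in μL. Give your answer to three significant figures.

Step 1: 10 μL + 90 μL = 100 μL total → factor 100/10 = 10
Step 2: v brought to 2000 μL → factor = 2000 μL/v
Step 3: 0.6 mL + 6.9 mL = 7.5 mL total → factor 7.5/0.6 = 12.5
Step 4: 75 μL brought to 1500 μL → factor 1500/75 = 20
Product of known-step factors = 2500
Overall factor = 1.20 μg/mL / (0.0240 ng/mL) = 50000
Step-2 factor = 50000 / 2500 = 20
v = 2000 μL / 20 = 100 μL

100 μL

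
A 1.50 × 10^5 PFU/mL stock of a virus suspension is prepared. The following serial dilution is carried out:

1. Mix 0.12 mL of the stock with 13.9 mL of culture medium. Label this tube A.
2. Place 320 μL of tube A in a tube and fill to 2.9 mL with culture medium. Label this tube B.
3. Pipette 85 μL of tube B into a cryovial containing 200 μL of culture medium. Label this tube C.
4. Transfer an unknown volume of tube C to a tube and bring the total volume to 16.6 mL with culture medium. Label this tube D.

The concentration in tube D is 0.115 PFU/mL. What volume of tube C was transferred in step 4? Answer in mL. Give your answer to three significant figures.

Step 1: 0.12 mL + 13.9 mL = 14.02 mL total → factor 14.02/0.12 = 116.83
Step 2: 320 μL brought to 2.9 mL → factor 2900/320 = 9.0625
Step 3: 85 μL + 200 μL = 285 μL total → factor 285/85 = 3.3529
Step 4: v brought to 16.6 mL → factor = 16.6 mL/v
Product of known-step factors = 3550.1
Overall factor = 1.50 × 10^5 PFU/mL / (0.115 PFU/mL) = 1.3043 × 10^6
Step-4 factor = 1.3043 × 10^6 / 3550.1 = 367.41
v = 16.6 mL / 367.41 = 0.0452 mL

0.0452 mL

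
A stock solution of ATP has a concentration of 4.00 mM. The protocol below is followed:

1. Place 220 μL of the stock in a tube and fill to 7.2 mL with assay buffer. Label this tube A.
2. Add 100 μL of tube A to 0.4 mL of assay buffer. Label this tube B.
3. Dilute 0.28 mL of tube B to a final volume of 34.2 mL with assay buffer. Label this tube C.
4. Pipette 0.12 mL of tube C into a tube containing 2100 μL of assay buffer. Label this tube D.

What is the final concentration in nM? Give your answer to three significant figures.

Step 1: 220 μL brought to 7.2 mL → factor 7200/220 = 32.727
Step 2: 100 μL + 0.4 mL = 500 μL total → factor 500/100 = 5
Step 3: 0.28 mL brought to 34.2 mL → factor 34.2/0.28 = 122.14
Step 4: 0.12 mL + 2100 μL = 2.22 mL total → factor 2.22/0.12 = 18.5
Overall dilution factor = 32.727 × 5 × 122.14 × 18.5 = 3.6976 × 10^5
Final = 4.00 mM / 3.6976 × 10^5 = 1.082 × 10^-5 mM = 10.8 nM

10.8 nM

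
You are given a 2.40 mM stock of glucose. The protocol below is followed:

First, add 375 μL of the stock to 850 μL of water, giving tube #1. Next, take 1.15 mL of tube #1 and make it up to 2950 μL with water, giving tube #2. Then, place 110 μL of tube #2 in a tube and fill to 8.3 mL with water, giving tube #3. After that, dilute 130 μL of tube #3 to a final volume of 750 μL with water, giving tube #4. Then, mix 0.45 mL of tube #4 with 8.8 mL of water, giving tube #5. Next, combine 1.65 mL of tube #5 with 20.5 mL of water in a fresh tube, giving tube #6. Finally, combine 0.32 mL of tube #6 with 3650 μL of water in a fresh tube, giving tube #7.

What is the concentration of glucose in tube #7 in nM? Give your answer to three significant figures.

0.192 nM

Step 1: 375 μL + 850 μL = 1225 μL total → factor 1225/375 = 3.2667
Step 2: 1.15 mL brought to 2950 μL → factor 2.95/1.15 = 2.5652
Step 3: 110 μL brought to 8.3 mL → factor 8300/110 = 75.455
Step 4: 130 μL brought to 750 μL → factor 750/130 = 5.7692
Step 5: 0.45 mL + 8.8 mL = 9.25 mL total → factor 9.25/0.45 = 20.556
Step 6: 1.65 mL + 20.5 mL = 22.15 mL total → factor 22.15/1.65 = 13.424
Step 7: 0.32 mL + 3650 μL = 3.97 mL total → factor 3.97/0.32 = 12.406
Overall dilution factor = 3.2667 × 2.5652 × 75.455 × 5.7692 × 20.556 × 13.424 × 12.406 = 1.2488 × 10^7
Final = 2.40 mM / 1.2488 × 10^7 = 1.922 × 10^-7 mM = 0.192 nM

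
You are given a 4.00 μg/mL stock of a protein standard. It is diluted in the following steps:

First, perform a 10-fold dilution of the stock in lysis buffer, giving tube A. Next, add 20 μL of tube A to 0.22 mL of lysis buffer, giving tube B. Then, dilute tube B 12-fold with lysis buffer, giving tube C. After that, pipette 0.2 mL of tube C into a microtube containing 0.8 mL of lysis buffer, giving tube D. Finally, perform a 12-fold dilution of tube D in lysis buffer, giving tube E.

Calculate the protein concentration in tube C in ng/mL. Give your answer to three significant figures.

2.78 ng/mL

Step 1: 10-fold → factor 10
Step 2: 20 μL + 0.22 mL = 240 μL total → factor 240/20 = 12
Step 3: 12-fold → factor 12
Dilution factor through tube C = 10 × 12 × 12 = 1440
[tube C] = 4.00 μg/mL / 1440 = 0.002778 μg/mL = 2.78 ng/mL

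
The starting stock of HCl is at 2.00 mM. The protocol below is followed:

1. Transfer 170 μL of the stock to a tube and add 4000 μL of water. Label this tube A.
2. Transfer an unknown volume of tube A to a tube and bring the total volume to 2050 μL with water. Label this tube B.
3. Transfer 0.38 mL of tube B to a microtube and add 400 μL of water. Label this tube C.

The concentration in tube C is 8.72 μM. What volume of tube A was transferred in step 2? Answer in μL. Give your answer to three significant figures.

Step 1: 170 μL + 4000 μL = 4170 μL total → factor 4170/170 = 24.529
Step 2: v brought to 2050 μL → factor = 2050 μL/v
Step 3: 0.38 mL + 400 μL = 0.78 mL total → factor 0.78/0.38 = 2.0526
Product of known-step factors = 50.35
Overall factor = 2.00 mM / (8.72 μM) = 229.36
Step-2 factor = 229.36 / 50.35 = 4.5553
v = 2050 μL / 4.5553 = 450 μL

450 μL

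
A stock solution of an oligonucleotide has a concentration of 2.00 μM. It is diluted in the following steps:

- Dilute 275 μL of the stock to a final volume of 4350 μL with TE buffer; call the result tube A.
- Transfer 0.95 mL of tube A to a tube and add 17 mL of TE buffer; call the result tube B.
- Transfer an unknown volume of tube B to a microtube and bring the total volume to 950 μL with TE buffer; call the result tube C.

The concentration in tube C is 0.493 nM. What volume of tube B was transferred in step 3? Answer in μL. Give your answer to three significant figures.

Step 1: 275 μL brought to 4350 μL → factor 4350/275 = 15.818
Step 2: 0.95 mL + 17 mL = 17.95 mL total → factor 17.95/0.95 = 18.895
Step 3: v brought to 950 μL → factor = 950 μL/v
Product of known-step factors = 298.88
Overall factor = 2.00 μM / (0.493 nM) = 4056.8
Step-3 factor = 4056.8 / 298.88 = 13.573
v = 950 μL / 13.573 = 70.0 μL

70.0 μL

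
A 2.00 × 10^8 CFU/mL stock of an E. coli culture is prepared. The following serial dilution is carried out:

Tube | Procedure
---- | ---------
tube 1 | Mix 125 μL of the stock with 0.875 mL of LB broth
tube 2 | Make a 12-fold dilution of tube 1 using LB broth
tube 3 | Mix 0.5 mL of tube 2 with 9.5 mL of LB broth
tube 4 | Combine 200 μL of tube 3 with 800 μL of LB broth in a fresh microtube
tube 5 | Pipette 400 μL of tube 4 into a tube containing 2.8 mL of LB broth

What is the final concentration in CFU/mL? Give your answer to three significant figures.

2.60 × 10^3 CFU/mL

Step 1: 125 μL + 0.875 mL = 1000 μL total → factor 1000/125 = 8
Step 2: 12-fold → factor 12
Step 3: 0.5 mL + 9.5 mL = 10 mL total → factor 10/0.5 = 20
Step 4: 200 μL + 800 μL = 1000 μL total → factor 1000/200 = 5
Step 5: 400 μL + 2.8 mL = 3200 μL total → factor 3200/400 = 8
Overall dilution factor = 8 × 12 × 20 × 5 × 8 = 76800
Final = 2.00 × 10^8 CFU/mL / 76800 = 2.60 × 10^3 CFU/mL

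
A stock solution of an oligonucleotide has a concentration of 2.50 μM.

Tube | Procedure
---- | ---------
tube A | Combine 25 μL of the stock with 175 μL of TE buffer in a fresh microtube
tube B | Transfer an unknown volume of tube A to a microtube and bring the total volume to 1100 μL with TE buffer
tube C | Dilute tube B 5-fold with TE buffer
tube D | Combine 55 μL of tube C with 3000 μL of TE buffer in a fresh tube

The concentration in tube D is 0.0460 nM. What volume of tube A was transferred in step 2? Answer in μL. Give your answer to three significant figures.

45.0 μL

Step 1: 25 μL + 175 μL = 200 μL total → factor 200/25 = 8
Step 2: v brought to 1100 μL → factor = 1100 μL/v
Step 3: 5-fold → factor 5
Step 4: 55 μL + 3000 μL = 3055 μL total → factor 3055/55 = 55.545
Product of known-step factors = 2221.8
Overall factor = 2.50 μM / (0.0460 nM) = 54348
Step-2 factor = 54348 / 2221.8 = 24.461
v = 1100 μL / 24.461 = 45.0 μL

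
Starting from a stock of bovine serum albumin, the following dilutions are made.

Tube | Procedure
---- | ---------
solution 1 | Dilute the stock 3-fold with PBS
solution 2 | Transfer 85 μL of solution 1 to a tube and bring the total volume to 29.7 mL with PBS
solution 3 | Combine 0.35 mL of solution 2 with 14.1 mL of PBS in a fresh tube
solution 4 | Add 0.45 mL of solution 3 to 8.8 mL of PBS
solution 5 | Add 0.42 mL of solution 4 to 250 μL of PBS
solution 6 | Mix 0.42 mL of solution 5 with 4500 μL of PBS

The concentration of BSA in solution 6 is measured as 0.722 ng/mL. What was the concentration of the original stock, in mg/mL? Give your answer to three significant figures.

12.0 mg/mL

Step 1: 3-fold → factor 3
Step 2: 85 μL brought to 29.7 mL → factor 29700/85 = 349.41
Step 3: 0.35 mL + 14.1 mL = 14.45 mL total → factor 14.45/0.35 = 41.286
Step 4: 0.45 mL + 8.8 mL = 9.25 mL total → factor 9.25/0.45 = 20.556
Step 5: 0.42 mL + 250 μL = 0.67 mL total → factor 0.67/0.42 = 1.5952
Step 6: 0.42 mL + 4500 μL = 4.92 mL total → factor 4.92/0.42 = 11.714
Overall dilution factor = 3 × 349.41 × 41.286 × 20.556 × 1.5952 × 11.714 = 1.6624 × 10^7
Stock = 0.722 ng/mL × 1.6624 × 10^7 = 1.200 × 10^7 ng/mL = 12.0 mg/mL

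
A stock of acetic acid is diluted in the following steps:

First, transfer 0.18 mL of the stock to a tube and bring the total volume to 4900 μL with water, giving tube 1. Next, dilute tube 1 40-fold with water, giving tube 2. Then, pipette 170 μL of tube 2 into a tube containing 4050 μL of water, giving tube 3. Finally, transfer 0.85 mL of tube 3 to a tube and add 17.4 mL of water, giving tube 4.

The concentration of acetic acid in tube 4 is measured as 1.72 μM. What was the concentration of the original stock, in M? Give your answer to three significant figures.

0.998 M

Step 1: 0.18 mL brought to 4900 μL → factor 4.9/0.18 = 27.222
Step 2: 40-fold → factor 40
Step 3: 170 μL + 4050 μL = 4220 μL total → factor 4220/170 = 24.824
Step 4: 0.85 mL + 17.4 mL = 18.25 mL total → factor 18.25/0.85 = 21.471
Overall dilution factor = 27.222 × 40 × 24.824 × 21.471 = 5.8035 × 10^5
Stock = 1.72 μM × 5.8035 × 10^5 = 9.982 × 10^5 μM = 0.998 M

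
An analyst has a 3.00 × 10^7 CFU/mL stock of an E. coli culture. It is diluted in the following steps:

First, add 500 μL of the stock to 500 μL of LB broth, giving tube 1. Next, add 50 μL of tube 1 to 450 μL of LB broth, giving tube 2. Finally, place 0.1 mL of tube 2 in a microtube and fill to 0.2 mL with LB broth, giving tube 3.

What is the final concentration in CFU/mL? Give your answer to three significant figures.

Step 1: 500 μL + 500 μL = 1000 μL total → factor 1000/500 = 2
Step 2: 50 μL + 450 μL = 500 μL total → factor 500/50 = 10
Step 3: 0.1 mL brought to 0.2 mL → factor 0.2/0.1 = 2
Overall dilution factor = 2 × 10 × 2 = 40
Final = 3.00 × 10^7 CFU/mL / 40 = 7.50 × 10^5 CFU/mL

7.50 × 10^5 CFU/mL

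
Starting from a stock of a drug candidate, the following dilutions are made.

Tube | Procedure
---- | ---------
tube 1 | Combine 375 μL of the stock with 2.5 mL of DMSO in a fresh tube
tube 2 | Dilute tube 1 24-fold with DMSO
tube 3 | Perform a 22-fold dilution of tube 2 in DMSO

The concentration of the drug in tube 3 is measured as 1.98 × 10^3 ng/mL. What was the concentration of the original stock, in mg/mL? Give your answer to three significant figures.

Step 1: 375 μL + 2.5 mL = 2875 μL total → factor 2875/375 = 7.6667
Step 2: 24-fold → factor 24
Step 3: 22-fold → factor 22
Overall dilution factor = 7.6667 × 24 × 22 = 4048
Stock = 1.98 × 10^3 ng/mL × 4048 = 8.015 × 10^6 ng/mL = 8.02 mg/mL

8.02 mg/mL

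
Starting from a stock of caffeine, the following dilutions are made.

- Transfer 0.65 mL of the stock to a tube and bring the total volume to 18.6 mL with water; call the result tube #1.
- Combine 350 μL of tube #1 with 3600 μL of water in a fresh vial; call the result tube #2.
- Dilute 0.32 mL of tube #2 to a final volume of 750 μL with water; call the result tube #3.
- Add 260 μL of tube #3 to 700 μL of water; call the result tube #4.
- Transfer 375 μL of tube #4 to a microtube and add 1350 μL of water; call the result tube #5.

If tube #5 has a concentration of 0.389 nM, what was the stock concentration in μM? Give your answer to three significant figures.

Step 1: 0.65 mL brought to 18.6 mL → factor 18.6/0.65 = 28.615
Step 2: 350 μL + 3600 μL = 3950 μL total → factor 3950/350 = 11.286
Step 3: 0.32 mL brought to 750 μL → factor 0.75/0.32 = 2.3438
Step 4: 260 μL + 700 μL = 960 μL total → factor 960/260 = 3.6923
Step 5: 375 μL + 1350 μL = 1725 μL total → factor 1725/375 = 4.6
Overall dilution factor = 28.615 × 11.286 × 2.3438 × 3.6923 × 4.6 = 12856
Stock = 0.389 nM × 12856 = 5001 nM = 5.00 μM

5.00 μM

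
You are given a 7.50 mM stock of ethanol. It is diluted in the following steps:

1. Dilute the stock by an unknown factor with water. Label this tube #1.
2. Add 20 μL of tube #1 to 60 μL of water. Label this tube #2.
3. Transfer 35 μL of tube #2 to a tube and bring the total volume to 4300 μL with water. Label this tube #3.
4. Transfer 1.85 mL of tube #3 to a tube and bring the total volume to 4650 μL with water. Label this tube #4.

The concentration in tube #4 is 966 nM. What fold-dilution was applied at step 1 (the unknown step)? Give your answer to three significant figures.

Step 1: unknown factor x
Step 2: 20 μL + 60 μL = 80 μL total → factor 80/20 = 4
Step 3: 35 μL brought to 4300 μL → factor 4300/35 = 122.86
Step 4: 1.85 mL brought to 4650 μL → factor 4.65/1.85 = 2.5135
Product of known-step factors = 1235.2
Overall factor = 7.50 mM / (966 nM) = 7764
x = 7764 / 1235.2 = 6.29

6.29-fold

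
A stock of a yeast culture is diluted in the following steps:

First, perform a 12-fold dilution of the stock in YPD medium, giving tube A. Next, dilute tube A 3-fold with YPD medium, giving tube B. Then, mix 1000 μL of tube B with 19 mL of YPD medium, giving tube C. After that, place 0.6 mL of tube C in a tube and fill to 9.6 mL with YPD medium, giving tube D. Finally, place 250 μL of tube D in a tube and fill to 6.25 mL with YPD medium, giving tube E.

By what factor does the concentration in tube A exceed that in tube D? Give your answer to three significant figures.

960

Step 1: 12-fold → factor 12
Step 2: 3-fold → factor 3
Step 3: 1000 μL + 19 mL = 20000 μL total → factor 20000/1000 = 20
Step 4: 0.6 mL brought to 9.6 mL → factor 9.6/0.6 = 16
Dilution factor to tube A = 12; to tube D = 11520
[tube A]/[tube D] = (factor to tube D)/(factor to tube A) = 11520/12 = 960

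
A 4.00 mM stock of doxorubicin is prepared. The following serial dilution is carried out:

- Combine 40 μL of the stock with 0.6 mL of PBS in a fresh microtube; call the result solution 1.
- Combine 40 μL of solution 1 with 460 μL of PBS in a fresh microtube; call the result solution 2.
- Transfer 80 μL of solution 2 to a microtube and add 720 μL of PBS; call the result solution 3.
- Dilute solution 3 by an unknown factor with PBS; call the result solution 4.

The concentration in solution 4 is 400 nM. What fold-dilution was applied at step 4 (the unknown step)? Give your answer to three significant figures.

Step 1: 40 μL + 0.6 mL = 640 μL total → factor 640/40 = 16
Step 2: 40 μL + 460 μL = 500 μL total → factor 500/40 = 12.5
Step 3: 80 μL + 720 μL = 800 μL total → factor 800/80 = 10
Step 4: unknown factor x
Product of known-step factors = 2000
Overall factor = 4.00 mM / (400 nM) = 10000
x = 10000 / 2000 = 5.00

5.00-fold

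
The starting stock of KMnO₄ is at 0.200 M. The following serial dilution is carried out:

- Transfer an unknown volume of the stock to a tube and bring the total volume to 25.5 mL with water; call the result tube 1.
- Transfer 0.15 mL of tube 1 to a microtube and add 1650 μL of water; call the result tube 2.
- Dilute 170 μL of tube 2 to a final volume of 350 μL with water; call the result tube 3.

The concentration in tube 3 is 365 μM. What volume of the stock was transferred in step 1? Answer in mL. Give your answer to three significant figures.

Step 1: v brought to 25.5 mL → factor = 25.5 mL/v
Step 2: 0.15 mL + 1650 μL = 1.8 mL total → factor 1.8/0.15 = 12
Step 3: 170 μL brought to 350 μL → factor 350/170 = 2.0588
Product of known-step factors = 24.706
Overall factor = 0.200 M / (365 μM) = 547.95
Step-1 factor = 547.95 / 24.706 = 22.179
v = 25.5 mL / 22.179 = 1.15 mL

1.15 mL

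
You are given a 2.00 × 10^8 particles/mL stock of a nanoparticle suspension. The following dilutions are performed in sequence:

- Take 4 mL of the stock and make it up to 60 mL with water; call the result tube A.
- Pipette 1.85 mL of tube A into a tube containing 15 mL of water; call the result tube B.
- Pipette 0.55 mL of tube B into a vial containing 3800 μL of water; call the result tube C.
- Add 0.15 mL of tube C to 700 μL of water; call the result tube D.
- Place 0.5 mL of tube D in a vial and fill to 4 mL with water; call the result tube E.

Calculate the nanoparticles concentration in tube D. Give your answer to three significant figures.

Step 1: 4 mL brought to 60 mL → factor 60/4 = 15
Step 2: 1.85 mL + 15 mL = 16.85 mL total → factor 16.85/1.85 = 9.1081
Step 3: 0.55 mL + 3800 μL = 4.35 mL total → factor 4.35/0.55 = 7.9091
Step 4: 0.15 mL + 700 μL = 0.85 mL total → factor 0.85/0.15 = 5.6667
Dilution factor through tube D = 15 × 9.1081 × 7.9091 × 5.6667 = 6123.1
[tube D] = 2.00 × 10^8 particles/mL / 6123.1 = 3.27 × 10^4 particles/mL

3.27 × 10^4 particles/mL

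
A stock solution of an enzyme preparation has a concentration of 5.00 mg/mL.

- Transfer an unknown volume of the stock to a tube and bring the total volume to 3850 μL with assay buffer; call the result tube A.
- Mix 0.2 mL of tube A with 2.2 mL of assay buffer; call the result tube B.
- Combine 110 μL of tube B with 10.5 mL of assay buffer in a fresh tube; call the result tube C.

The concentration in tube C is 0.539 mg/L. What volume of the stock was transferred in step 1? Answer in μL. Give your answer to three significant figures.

480 μL

Step 1: v brought to 3850 μL → factor = 3850 μL/v
Step 2: 0.2 mL + 2.2 mL = 2.4 mL total → factor 2.4/0.2 = 12
Step 3: 110 μL + 10.5 mL = 10610 μL total → factor 10610/110 = 96.455
Product of known-step factors = 1157.5
Overall factor = 5.00 mg/mL / (0.539 mg/L) = 9276.4
Step-1 factor = 9276.4 / 1157.5 = 8.0145
v = 3850 μL / 8.0145 = 480 μL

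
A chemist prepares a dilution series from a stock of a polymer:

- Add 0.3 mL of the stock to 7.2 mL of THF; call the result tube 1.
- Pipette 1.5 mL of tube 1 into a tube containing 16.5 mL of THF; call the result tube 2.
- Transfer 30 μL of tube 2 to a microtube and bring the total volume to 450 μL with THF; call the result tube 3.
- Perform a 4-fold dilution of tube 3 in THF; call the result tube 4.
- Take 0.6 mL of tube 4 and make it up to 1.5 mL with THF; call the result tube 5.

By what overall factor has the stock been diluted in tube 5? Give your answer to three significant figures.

4.50 × 10^4

Step 1: 0.3 mL + 7.2 mL = 7.5 mL total → factor 7.5/0.3 = 25
Step 2: 1.5 mL + 16.5 mL = 18 mL total → factor 18/1.5 = 12
Step 3: 30 μL brought to 450 μL → factor 450/30 = 15
Step 4: 4-fold → factor 4
Step 5: 0.6 mL brought to 1.5 mL → factor 1.5/0.6 = 2.5
Overall dilution factor = 25 × 12 × 15 × 4 × 2.5 = 45000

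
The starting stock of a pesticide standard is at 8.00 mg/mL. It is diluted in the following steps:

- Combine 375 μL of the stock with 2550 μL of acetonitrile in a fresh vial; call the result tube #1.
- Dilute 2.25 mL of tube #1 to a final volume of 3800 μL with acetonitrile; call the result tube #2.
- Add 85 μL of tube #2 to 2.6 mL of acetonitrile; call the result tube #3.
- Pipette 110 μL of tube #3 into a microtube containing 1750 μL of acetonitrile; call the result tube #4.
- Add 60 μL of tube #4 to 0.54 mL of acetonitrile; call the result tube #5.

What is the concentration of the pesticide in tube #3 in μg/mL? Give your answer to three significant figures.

19.2 μg/mL

Step 1: 375 μL + 2550 μL = 2925 μL total → factor 2925/375 = 7.8
Step 2: 2.25 mL brought to 3800 μL → factor 3.8/2.25 = 1.6889
Step 3: 85 μL + 2.6 mL = 2685 μL total → factor 2685/85 = 31.588
Dilution factor through tube #3 = 7.8 × 1.6889 × 31.588 = 416.12
[tube #3] = 8.00 mg/mL / 416.12 = 0.01923 mg/mL = 19.2 μg/mL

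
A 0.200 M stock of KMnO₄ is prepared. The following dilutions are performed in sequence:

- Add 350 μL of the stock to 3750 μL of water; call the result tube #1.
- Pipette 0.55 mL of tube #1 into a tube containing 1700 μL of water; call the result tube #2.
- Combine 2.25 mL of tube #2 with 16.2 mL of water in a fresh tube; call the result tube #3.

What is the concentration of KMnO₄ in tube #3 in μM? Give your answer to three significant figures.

Step 1: 350 μL + 3750 μL = 4100 μL total → factor 4100/350 = 11.714
Step 2: 0.55 mL + 1700 μL = 2.25 mL total → factor 2.25/0.55 = 4.0909
Step 3: 2.25 mL + 16.2 mL = 18.45 mL total → factor 18.45/2.25 = 8.2
Overall dilution factor = 11.714 × 4.0909 × 8.2 = 392.96
Final = 0.200 M / 392.96 = 0.0005090 M = 509 μM

509 μM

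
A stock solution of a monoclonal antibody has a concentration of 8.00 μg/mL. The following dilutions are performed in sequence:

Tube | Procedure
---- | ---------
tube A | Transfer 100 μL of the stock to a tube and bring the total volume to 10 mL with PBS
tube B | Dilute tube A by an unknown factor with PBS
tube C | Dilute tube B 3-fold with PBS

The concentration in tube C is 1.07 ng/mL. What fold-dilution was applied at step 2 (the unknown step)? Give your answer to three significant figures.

Step 1: 100 μL brought to 10 mL → factor 10000/100 = 100
Step 2: unknown factor x
Step 3: 3-fold → factor 3
Product of known-step factors = 300
Overall factor = 8.00 μg/mL / (1.07 ng/mL) = 7476.6
x = 7476.6 / 300 = 24.9

24.9-fold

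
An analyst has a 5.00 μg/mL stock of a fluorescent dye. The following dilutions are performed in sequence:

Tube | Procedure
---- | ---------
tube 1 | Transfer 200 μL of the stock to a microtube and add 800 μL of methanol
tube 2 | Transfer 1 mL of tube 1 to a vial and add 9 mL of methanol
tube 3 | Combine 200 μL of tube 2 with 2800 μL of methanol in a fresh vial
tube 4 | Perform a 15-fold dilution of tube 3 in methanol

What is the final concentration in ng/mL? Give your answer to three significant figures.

Step 1: 200 μL + 800 μL = 1000 μL total → factor 1000/200 = 5
Step 2: 1 mL + 9 mL = 10 mL total → factor 10/1 = 10
Step 3: 200 μL + 2800 μL = 3000 μL total → factor 3000/200 = 15
Step 4: 15-fold → factor 15
Overall dilution factor = 5 × 10 × 15 × 15 = 11250
Final = 5.00 μg/mL / 11250 = 0.0004444 μg/mL = 0.444 ng/mL

0.444 ng/mL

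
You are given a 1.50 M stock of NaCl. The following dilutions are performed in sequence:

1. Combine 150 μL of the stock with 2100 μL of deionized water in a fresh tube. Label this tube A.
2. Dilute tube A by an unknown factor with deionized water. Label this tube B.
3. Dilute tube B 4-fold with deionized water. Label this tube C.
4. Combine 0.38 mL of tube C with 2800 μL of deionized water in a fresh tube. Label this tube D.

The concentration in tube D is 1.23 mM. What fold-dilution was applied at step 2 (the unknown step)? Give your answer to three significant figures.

Step 1: 150 μL + 2100 μL = 2250 μL total → factor 2250/150 = 15
Step 2: unknown factor x
Step 3: 4-fold → factor 4
Step 4: 0.38 mL + 2800 μL = 3.18 mL total → factor 3.18/0.38 = 8.3684
Product of known-step factors = 502.11
Overall factor = 1.50 M / (1.23 mM) = 1219.5
x = 1219.5 / 502.11 = 2.43

2.43-fold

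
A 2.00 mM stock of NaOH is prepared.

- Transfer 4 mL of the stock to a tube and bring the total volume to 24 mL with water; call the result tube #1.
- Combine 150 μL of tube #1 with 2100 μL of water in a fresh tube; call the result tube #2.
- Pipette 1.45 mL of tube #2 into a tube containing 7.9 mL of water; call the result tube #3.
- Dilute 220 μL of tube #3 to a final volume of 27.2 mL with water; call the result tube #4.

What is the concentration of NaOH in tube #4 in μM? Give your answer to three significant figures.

0.0279 μM

Step 1: 4 mL brought to 24 mL → factor 24/4 = 6
Step 2: 150 μL + 2100 μL = 2250 μL total → factor 2250/150 = 15
Step 3: 1.45 mL + 7.9 mL = 9.35 mL total → factor 9.35/1.45 = 6.4483
Step 4: 220 μL brought to 27.2 mL → factor 27200/220 = 123.64
Overall dilution factor = 6 × 15 × 6.4483 × 123.64 = 71752
Final = 2.00 mM / 71752 = 2.787 × 10^-5 mM = 0.0279 μM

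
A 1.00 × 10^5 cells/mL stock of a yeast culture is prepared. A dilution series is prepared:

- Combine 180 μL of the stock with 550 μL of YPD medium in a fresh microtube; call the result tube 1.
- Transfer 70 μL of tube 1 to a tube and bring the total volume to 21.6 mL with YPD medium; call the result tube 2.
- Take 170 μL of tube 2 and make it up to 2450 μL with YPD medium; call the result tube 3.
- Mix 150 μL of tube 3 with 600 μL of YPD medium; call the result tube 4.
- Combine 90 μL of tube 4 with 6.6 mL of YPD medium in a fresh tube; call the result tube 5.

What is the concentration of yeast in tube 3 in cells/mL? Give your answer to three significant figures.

5.54 cells/mL

Step 1: 180 μL + 550 μL = 730 μL total → factor 730/180 = 4.0556
Step 2: 70 μL brought to 21.6 mL → factor 21600/70 = 308.57
Step 3: 170 μL brought to 2450 μL → factor 2450/170 = 14.412
Dilution factor through tube 3 = 4.0556 × 308.57 × 14.412 = 18035
[tube 3] = 1.00 × 10^5 cells/mL / 18035 = 5.54 cells/mL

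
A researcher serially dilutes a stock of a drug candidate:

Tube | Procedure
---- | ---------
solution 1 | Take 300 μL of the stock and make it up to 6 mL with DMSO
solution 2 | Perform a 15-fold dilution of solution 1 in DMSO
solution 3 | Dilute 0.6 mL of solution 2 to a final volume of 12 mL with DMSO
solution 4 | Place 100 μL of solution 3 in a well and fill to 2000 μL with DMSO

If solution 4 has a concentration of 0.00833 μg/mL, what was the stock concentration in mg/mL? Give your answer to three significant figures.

1.00 mg/mL

Step 1: 300 μL brought to 6 mL → factor 6000/300 = 20
Step 2: 15-fold → factor 15
Step 3: 0.6 mL brought to 12 mL → factor 12/0.6 = 20
Step 4: 100 μL brought to 2000 μL → factor 2000/100 = 20
Overall dilution factor = 20 × 15 × 20 × 20 = 1.2 × 10^5
Stock = 0.00833 μg/mL × 1.2 × 10^5 = 999.6 μg/mL = 1.00 mg/mL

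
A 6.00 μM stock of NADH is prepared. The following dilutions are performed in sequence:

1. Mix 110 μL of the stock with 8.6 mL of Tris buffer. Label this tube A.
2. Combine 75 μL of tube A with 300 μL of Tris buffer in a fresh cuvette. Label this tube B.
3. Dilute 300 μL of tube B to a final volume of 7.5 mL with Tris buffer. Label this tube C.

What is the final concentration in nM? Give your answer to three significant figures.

0.606 nM

Step 1: 110 μL + 8.6 mL = 8710 μL total → factor 8710/110 = 79.182
Step 2: 75 μL + 300 μL = 375 μL total → factor 375/75 = 5
Step 3: 300 μL brought to 7.5 mL → factor 7500/300 = 25
Overall dilution factor = 79.182 × 5 × 25 = 9897.7
Final = 6.00 μM / 9897.7 = 0.0006062 μM = 0.606 nM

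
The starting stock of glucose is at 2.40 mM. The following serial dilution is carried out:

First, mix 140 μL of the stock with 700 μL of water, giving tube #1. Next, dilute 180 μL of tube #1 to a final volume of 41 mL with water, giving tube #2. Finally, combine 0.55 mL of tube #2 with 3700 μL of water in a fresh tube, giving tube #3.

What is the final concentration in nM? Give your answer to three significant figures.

227 nM

Step 1: 140 μL + 700 μL = 840 μL total → factor 840/140 = 6
Step 2: 180 μL brought to 41 mL → factor 41000/180 = 227.78
Step 3: 0.55 mL + 3700 μL = 4.25 mL total → factor 4.25/0.55 = 7.7273
Overall dilution factor = 6 × 227.78 × 7.7273 = 10561
Final = 2.40 mM / 10561 = 0.0002273 mM = 227 nM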